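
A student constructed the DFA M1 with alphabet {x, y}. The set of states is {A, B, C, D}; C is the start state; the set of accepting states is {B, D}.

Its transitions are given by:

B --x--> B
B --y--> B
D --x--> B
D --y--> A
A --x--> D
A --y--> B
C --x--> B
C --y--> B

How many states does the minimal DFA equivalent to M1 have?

2

Reachable states from the start: {B,C}. Unreachable: {A,D} — drop them.
P0 = {B} | {C}.
No further refinement is possible. Final partition (2 blocks): {B} | {C}.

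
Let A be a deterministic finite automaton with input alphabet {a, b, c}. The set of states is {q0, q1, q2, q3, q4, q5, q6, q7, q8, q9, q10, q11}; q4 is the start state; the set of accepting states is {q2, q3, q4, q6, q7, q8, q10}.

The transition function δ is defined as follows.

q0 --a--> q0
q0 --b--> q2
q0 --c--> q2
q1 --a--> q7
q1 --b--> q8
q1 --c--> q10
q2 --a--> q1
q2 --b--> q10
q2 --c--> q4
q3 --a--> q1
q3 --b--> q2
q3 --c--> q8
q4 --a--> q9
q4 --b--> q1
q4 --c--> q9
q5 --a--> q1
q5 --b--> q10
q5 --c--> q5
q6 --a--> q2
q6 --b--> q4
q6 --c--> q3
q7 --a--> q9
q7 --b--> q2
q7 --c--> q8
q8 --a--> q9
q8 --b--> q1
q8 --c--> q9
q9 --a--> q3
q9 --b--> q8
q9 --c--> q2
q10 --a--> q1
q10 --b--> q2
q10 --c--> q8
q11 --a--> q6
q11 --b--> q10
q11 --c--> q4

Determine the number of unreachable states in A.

4

No path from q4 leads to q0, q5, q6, q11; the other 8 states are all reachable.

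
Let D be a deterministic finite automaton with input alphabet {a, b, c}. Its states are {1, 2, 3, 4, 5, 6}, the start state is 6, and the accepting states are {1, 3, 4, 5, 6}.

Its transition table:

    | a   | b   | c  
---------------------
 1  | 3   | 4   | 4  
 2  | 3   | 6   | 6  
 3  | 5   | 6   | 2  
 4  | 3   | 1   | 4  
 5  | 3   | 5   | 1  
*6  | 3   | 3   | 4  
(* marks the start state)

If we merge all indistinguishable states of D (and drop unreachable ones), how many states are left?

4

Start with accepting vs non-accepting: {1,3,4,5,6} | {2}.
Refine {1,3,4,5,6} on symbol c: members go to different blocks, giving {1,4,5,6} and {3}.
Refine {1,4,5,6} on symbol b: members go to different blocks, giving {1,4,5} and {6}.
Stable partition: {1,4,5} | {2} | {3} | {6} — 4 equivalence classes.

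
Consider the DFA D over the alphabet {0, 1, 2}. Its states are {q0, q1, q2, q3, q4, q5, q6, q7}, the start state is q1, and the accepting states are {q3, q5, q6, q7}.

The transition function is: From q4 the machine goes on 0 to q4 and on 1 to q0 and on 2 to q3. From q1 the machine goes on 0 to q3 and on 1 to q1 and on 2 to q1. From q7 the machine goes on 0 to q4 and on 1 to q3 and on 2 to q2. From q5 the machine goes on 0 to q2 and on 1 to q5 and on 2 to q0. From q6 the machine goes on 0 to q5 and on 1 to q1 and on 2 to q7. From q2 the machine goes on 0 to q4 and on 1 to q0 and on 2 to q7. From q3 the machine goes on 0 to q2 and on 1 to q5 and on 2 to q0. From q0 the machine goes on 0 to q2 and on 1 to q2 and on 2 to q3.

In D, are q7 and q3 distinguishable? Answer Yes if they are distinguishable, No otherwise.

No

Reachable states from the start: {q0,q1,q2,q3,q4,q5,q7}. Unreachable: {q6} — drop them.
Initial partition by acceptance: {q3,q5,q7} | {q0,q1,q2,q4}.
Split {q0,q1,q2,q4} by δ(·,0) → {q0,q2,q4} and {q1}.
No further refinement is possible. Final partition (3 blocks): {q3,q5,q7} | {q0,q2,q4} | {q1}.
q7 and q3 lie in the same block of the stable partition, so they are equivalent — no string distinguishes them.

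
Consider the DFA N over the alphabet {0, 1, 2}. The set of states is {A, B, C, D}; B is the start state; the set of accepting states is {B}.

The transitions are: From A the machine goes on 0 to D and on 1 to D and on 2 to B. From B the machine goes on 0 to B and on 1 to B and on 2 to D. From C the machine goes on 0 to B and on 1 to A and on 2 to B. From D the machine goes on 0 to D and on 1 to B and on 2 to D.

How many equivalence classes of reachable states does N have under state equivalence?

2

First remove the unreachable states {A,C}; 2 states remain.
P0 = {B} | {D}.
Stable partition: {B} | {D} — 2 equivalence classes.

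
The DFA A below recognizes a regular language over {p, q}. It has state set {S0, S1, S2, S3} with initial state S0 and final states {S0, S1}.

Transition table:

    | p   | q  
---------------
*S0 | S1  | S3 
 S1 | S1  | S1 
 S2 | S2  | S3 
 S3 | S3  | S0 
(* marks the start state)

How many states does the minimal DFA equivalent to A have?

Reachable states from the start: {S0,S1,S3}. Unreachable: {S2} — drop them.
Start with accepting vs non-accepting: {S0,S1} | {S3}.
Refine {S0,S1} on symbol q: members go to different blocks, giving {S0} and {S1}.
The partition is now stable with 3 blocks: {S0} | {S3} | {S1}.

3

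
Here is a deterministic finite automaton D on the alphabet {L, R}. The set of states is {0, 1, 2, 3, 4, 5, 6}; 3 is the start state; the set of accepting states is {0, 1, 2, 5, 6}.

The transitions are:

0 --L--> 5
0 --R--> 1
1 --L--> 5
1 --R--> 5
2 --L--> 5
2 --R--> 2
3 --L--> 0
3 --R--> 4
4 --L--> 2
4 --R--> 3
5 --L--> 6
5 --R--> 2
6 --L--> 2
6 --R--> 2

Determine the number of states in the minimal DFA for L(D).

2

Every state is reachable, so we keep all 7.
Initial partition by acceptance: {0,1,2,5,6} | {3,4}.
No further refinement is possible. Final partition (2 blocks): {0,1,2,5,6} | {3,4}.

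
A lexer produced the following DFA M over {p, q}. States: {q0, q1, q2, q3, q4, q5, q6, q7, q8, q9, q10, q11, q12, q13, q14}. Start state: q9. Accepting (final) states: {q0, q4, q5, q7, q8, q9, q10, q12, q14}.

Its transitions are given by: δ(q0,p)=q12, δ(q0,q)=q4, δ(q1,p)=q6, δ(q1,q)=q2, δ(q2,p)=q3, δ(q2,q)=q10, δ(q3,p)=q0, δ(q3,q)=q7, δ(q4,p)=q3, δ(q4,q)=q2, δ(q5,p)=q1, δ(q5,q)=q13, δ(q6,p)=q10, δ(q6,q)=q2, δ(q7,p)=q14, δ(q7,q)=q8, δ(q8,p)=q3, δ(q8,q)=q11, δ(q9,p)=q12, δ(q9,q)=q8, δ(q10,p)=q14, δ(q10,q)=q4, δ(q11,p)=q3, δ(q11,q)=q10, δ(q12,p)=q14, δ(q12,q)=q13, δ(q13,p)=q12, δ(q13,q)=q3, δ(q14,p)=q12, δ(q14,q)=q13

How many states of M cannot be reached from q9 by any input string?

BFS from q9 reaches {q0, q2, q3, q4, q7, q8, q9, q10, q11, q12, q13, q14}; the 3 state(s) q1, q5, q6 are never visited.

3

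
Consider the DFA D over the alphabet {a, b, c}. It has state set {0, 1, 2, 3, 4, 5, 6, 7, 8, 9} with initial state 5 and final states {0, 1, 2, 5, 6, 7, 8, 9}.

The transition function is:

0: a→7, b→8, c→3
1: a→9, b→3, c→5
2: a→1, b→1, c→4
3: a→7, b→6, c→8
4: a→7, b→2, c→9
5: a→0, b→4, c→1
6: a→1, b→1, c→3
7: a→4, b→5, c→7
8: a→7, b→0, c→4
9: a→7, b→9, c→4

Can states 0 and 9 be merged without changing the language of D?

Yes

Every state is reachable, so we keep all 10.
Initial partition by acceptance: {0,1,2,5,6,7,8,9} | {3,4}.
On input a, block {0,1,2,5,6,7,8,9} splits into {0,1,2,5,6,8,9} and {7}.
Refine {0,1,2,5,6,8,9} on symbol a: members go to different blocks, giving {1,2,5,6} and {0,8,9}.
On input a, block {1,2,5,6} splits into {1,5} and {2,6}.
No further refinement is possible. Final partition (5 blocks): {1,5} | {3,4} | {7} | {0,8,9} | {2,6}.
0 and 9 lie in the same block of the stable partition, so they are equivalent — no string distinguishes them.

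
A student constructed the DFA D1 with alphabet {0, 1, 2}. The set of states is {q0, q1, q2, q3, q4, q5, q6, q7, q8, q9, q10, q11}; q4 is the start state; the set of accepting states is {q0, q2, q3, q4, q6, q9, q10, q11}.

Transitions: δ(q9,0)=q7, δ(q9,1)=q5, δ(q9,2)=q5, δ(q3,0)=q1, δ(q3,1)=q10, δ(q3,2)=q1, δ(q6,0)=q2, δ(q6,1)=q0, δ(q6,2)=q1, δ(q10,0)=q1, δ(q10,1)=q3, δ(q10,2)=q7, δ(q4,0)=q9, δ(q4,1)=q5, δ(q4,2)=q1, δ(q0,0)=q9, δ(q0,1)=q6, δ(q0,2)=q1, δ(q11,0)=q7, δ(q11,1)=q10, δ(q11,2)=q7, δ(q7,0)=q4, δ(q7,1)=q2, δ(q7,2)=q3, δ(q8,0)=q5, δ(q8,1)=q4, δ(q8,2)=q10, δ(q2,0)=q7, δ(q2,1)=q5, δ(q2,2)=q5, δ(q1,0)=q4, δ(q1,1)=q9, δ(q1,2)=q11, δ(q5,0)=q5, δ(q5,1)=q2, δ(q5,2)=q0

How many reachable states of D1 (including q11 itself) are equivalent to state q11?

3

First remove the unreachable states {q8}; 11 states remain.
Initial partition by acceptance: {q0,q2,q3,q4,q6,q9,q10,q11} | {q1,q5,q7}.
On input 0, block {q0,q2,q3,q4,q6,q9,q10,q11} splits into {q2,q3,q9,q10,q11} and {q0,q4,q6}.
Split {q2,q3,q9,q10,q11} by δ(·,1) → {q3,q10,q11} and {q2,q9}.
Split {q1,q5,q7} by δ(·,0) → {q1,q7} and {q5}.
On input 1, block {q0,q4,q6} splits into {q0,q6} and {q4}.
Stable partition: {q3,q10,q11} | {q1,q7} | {q0,q6} | {q2,q9} | {q5} | {q4} — 6 equivalence classes.
The equivalence class containing q11 is {q3,q10,q11}, of size 3.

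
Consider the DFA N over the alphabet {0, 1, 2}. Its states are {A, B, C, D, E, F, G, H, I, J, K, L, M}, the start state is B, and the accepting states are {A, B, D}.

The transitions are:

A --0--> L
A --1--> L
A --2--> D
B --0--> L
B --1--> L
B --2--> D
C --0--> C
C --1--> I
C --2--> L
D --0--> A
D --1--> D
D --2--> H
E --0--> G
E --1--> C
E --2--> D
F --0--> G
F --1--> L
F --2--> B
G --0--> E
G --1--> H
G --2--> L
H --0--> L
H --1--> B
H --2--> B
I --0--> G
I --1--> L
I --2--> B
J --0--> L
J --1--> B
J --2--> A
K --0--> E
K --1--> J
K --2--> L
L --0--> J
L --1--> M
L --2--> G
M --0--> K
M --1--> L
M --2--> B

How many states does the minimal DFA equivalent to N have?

States {F} cannot be reached from the start state, so discard them.
Initial partition by acceptance: {A,B,D} | {C,E,G,H,I,J,K,L,M}.
Split {A,B,D} by δ(·,0) → {A,B} and {D}.
Refine {C,E,G,H,I,J,K,L,M} on symbol 1: members go to different blocks, giving {C,E,G,I,K,L,M} and {H,J}.
On input 0, block {C,E,G,I,K,L,M} splits into {C,E,G,I,K,M} and {L}.
Split {C,E,G,I,K,M} by δ(·,1) → {C,E} and {G,K} and {I,M}.
Refine {C,E} on symbol 0: members go to different blocks, giving {C} and {E}.
Stable partition: {A,B} | {C} | {D} | {H,J} | {L} | {G,K} | {I,M} | {E} — 8 equivalence classes.

8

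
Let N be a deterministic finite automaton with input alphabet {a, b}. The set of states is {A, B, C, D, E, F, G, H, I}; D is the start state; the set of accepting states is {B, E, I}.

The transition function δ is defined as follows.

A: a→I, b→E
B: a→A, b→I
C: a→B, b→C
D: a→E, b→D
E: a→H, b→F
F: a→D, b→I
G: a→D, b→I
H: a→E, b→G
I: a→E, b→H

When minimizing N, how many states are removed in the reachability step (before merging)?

Starting at D and following transitions, the reachable set is {D, E, F, G, H, I}. That leaves A, B, C unreachable — 3 in total.

3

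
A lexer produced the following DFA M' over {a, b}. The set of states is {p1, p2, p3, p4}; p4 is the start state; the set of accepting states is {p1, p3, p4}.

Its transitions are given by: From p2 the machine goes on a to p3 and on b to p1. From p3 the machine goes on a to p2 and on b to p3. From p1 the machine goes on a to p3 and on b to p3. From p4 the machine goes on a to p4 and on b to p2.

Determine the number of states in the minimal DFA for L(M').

4

P0 = {p1,p3,p4} | {p2}.
On input a, block {p1,p3,p4} splits into {p1,p4} and {p3}.
On input a, block {p1,p4} splits into {p1} and {p4}.
The partition is now stable with 4 blocks: {p1} | {p2} | {p3} | {p4}.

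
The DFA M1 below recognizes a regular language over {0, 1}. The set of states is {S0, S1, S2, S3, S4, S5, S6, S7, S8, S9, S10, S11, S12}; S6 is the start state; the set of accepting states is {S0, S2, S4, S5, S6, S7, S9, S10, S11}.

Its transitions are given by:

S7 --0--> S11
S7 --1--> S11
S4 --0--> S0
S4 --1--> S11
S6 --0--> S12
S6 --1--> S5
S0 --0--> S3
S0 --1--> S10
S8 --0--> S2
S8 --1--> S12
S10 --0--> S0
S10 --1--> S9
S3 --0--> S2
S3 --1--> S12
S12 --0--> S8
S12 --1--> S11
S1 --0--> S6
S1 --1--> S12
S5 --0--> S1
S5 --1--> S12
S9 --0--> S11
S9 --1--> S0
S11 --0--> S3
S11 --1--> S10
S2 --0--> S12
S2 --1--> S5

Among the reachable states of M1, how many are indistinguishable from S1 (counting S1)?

3

Reachable states from the start: {S0,S1,S2,S3,S5,S6,S8,S9,S10,S11,S12}. Unreachable: {S4,S7} — drop them.
Initial partition by acceptance: {S0,S2,S5,S6,S9,S10,S11} | {S1,S3,S8,S12}.
Split {S0,S2,S5,S6,S9,S10,S11} by δ(·,0) → {S0,S2,S5,S6,S11} and {S9,S10}.
Split {S0,S2,S5,S6,S11} by δ(·,1) → {S0,S11} and {S2,S6} and {S5}.
On input 0, block {S1,S3,S8,S12} splits into {S1,S3,S8} and {S12}.
Split {S9,S10} by δ(·,1) → {S9} and {S10}.
No further refinement is possible. Final partition (7 blocks): {S0,S11} | {S1,S3,S8} | {S9} | {S2,S6} | {S5} | {S12} | {S10}.
State S1 belongs to the block {S1,S3,S8}, which has 3 states.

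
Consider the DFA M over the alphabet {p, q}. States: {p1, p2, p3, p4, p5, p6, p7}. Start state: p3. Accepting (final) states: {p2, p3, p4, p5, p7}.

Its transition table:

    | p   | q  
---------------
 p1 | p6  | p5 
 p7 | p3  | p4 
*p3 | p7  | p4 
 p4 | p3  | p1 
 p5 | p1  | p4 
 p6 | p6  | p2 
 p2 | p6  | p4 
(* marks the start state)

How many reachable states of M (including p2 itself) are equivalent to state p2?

2

P0 = {p2,p3,p4,p5,p7} | {p1,p6}.
Split {p2,p3,p4,p5,p7} by δ(·,p) → {p3,p4,p7} and {p2,p5}.
Split {p3,p4,p7} by δ(·,q) → {p3,p7} and {p4}.
No further refinement is possible. Final partition (4 blocks): {p3,p7} | {p1,p6} | {p2,p5} | {p4}.
State p2 belongs to the block {p2,p5}, which has 2 states.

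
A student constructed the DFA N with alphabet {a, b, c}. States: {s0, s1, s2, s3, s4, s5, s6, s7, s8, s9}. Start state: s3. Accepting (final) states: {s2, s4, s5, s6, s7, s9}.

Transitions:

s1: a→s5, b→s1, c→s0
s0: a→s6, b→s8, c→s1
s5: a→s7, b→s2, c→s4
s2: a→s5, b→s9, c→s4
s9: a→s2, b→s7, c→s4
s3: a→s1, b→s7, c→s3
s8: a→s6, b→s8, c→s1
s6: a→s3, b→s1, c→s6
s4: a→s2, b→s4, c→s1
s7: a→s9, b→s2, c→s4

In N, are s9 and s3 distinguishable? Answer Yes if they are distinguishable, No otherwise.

Yes

Every state is reachable, so we keep all 10.
P0 = {s2,s4,s5,s6,s7,s9} | {s0,s1,s3,s8}.
On input a, block {s2,s4,s5,s6,s7,s9} splits into {s2,s4,s5,s7,s9} and {s6}.
Split {s2,s4,s5,s7,s9} by δ(·,c) → {s2,s5,s7,s9} and {s4}.
Split {s0,s1,s3,s8} by δ(·,a) → {s0,s8} and {s1} and {s3}.
Stable partition: {s2,s5,s7,s9} | {s0,s8} | {s6} | {s4} | {s1} | {s3} — 6 equivalence classes.
s9 and s3 end up in different blocks, so they are distinguishable. For instance, the string 'ε' is accepted from only s9.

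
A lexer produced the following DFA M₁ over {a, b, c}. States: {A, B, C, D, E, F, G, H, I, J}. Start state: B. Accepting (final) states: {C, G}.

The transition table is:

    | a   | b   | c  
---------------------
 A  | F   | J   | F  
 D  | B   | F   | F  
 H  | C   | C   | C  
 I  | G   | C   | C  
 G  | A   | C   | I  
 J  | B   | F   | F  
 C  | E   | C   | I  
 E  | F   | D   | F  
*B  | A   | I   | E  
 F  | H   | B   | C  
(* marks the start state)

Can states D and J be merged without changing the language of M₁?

All states are reachable from the start state.
Start with accepting vs non-accepting: {C,G} | {A,B,D,E,F,H,I,J}.
On input a, block {A,B,D,E,F,H,I,J} splits into {A,B,D,E,F,J} and {H,I}.
Refine {A,B,D,E,F,J} on symbol a: members go to different blocks, giving {A,B,D,E,J} and {F}.
Refine {A,B,D,E,J} on symbol a: members go to different blocks, giving {B,D,J} and {A,E}.
Refine {B,D,J} on symbol a: members go to different blocks, giving {D,J} and {B}.
Stable partition: {C,G} | {D,J} | {H,I} | {F} | {A,E} | {B} — 6 equivalence classes.
D and J lie in the same block of the stable partition, so they are equivalent — no string distinguishes them.

Yes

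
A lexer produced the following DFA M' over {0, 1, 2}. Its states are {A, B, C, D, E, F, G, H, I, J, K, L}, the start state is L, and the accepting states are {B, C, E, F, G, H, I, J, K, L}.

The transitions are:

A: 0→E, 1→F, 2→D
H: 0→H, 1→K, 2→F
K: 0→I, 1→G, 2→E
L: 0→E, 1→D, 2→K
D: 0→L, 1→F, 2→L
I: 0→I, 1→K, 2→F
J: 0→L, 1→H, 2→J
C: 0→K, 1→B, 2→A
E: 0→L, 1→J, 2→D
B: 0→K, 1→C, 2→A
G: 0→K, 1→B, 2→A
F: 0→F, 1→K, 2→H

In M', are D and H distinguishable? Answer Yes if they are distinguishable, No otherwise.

Yes

All states are reachable from the start state.
Initial partition by acceptance: {B,C,E,F,G,H,I,J,K,L} | {A,D}.
Refine {B,C,E,F,G,H,I,J,K,L} on symbol 1: members go to different blocks, giving {B,C,E,F,G,H,I,J,K} and {L}.
On input 0, block {B,C,E,F,G,H,I,J,K} splits into {B,C,F,G,H,I,K} and {E,J}.
Refine {B,C,F,G,H,I,K} on symbol 2: members go to different blocks, giving {B,C,G} and {F,H,I} and {K}.
Refine {A,D} on symbol 0: members go to different blocks, giving {A} and {D}.
On input 1, block {E,J} splits into {E} and {J}.
The partition is now stable with 8 blocks: {B,C,G} | {A} | {L} | {E} | {F,H,I} | {K} | {D} | {J}.
D and H end up in different blocks, so they are distinguishable. For instance, the string 'ε' is accepted from only H.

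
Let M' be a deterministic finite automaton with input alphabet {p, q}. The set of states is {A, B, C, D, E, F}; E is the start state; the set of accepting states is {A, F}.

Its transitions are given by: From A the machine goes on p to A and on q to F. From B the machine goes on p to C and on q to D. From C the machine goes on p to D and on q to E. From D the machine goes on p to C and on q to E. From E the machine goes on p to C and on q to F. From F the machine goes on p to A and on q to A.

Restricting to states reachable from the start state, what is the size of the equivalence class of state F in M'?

2

States {B} cannot be reached from the start state, so discard them.
P0 = {A,F} | {C,D,E}.
Split {C,D,E} by δ(·,q) → {C,D} and {E}.
Stable partition: {A,F} | {C,D} | {E} — 3 equivalence classes.
The equivalence class containing F is {A,F}, of size 2.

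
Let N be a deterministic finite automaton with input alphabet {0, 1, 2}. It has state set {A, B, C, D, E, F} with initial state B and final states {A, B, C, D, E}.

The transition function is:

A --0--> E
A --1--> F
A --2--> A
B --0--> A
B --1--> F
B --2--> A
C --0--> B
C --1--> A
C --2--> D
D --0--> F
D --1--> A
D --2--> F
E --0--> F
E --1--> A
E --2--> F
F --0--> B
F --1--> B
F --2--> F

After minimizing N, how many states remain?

4

States {C,D} cannot be reached from the start state, so discard them.
Initial partition by acceptance: {A,B,E} | {F}.
On input 0, block {A,B,E} splits into {A,B} and {E}.
Split {A,B} by δ(·,0) → {A} and {B}.
The partition is now stable with 4 blocks: {A} | {F} | {E} | {B}.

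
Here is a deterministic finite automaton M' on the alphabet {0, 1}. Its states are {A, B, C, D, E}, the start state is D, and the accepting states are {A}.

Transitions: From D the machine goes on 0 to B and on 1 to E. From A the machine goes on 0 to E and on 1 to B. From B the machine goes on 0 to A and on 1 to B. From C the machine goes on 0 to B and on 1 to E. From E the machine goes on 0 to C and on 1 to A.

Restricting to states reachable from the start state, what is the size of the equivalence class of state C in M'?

2

All states are reachable from the start state.
Start with accepting vs non-accepting: {A} | {B,C,D,E}.
On input 0, block {B,C,D,E} splits into {C,D,E} and {B}.
Split {C,D,E} by δ(·,0) → {C,D} and {E}.
Stable partition: {A} | {C,D} | {B} | {E} — 4 equivalence classes.
The equivalence class containing C is {C,D}, of size 2.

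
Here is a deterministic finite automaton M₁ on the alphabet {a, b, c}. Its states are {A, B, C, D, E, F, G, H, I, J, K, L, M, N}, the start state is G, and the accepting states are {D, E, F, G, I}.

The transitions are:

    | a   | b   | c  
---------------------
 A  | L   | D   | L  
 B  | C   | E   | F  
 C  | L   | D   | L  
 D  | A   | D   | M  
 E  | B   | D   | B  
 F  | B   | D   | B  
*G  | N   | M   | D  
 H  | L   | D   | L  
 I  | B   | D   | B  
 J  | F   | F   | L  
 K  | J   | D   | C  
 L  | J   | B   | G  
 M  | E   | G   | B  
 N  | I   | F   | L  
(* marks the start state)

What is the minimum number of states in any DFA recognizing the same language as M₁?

States {H,K} cannot be reached from the start state, so discard them.
Initial partition by acceptance: {D,E,F,G,I} | {A,B,C,J,L,M,N}.
On input b, block {D,E,F,G,I} splits into {D,E,F,I} and {G}.
Split {A,B,C,J,L,M,N} by δ(·,a) → {A,B,C,L} and {J,M,N}.
Refine {D,E,F,I} on symbol c: members go to different blocks, giving {E,F,I} and {D}.
Split {A,B,C,L} by δ(·,a) → {A,B,C} and {L}.
On input a, block {A,B,C} splits into {A,C} and {B}.
Split {J,M,N} by δ(·,b) → {J,N} and {M}.
The partition is now stable with 8 blocks: {E,F,I} | {A,C} | {G} | {J,N} | {D} | {L} | {B} | {M}.

8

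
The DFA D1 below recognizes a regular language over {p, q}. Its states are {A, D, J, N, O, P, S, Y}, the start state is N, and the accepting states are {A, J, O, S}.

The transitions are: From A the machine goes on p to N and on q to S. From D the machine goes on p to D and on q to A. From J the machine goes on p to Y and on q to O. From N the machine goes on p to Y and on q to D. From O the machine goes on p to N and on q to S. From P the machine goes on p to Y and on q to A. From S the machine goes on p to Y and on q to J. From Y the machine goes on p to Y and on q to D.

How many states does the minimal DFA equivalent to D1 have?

3

First remove the unreachable states {P}; 7 states remain.
Initial partition by acceptance: {A,J,O,S} | {D,N,Y}.
Refine {D,N,Y} on symbol q: members go to different blocks, giving {N,Y} and {D}.
Stable partition: {A,J,O,S} | {N,Y} | {D} — 3 equivalence classes.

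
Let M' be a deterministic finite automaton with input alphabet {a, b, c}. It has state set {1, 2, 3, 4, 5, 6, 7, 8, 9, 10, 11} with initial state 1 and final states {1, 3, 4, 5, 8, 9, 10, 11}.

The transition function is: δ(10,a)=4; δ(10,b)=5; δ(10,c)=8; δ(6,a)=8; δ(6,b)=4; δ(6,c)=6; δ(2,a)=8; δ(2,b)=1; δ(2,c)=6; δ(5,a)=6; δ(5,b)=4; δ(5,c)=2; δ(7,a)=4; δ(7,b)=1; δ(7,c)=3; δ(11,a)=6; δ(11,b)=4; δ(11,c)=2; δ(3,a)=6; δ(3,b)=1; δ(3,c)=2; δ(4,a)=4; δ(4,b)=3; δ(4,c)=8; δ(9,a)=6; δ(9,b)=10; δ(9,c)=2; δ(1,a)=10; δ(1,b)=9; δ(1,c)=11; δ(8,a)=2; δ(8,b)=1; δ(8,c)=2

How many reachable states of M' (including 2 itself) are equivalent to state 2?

First remove the unreachable states {7}; 10 states remain.
Start with accepting vs non-accepting: {1,3,4,5,8,9,10,11} | {2,6}.
Split {1,3,4,5,8,9,10,11} by δ(·,a) → {3,5,8,9,11} and {1,4,10}.
The partition is now stable with 3 blocks: {3,5,8,9,11} | {2,6} | {1,4,10}.
State 2 belongs to the block {2,6}, which has 2 states.

2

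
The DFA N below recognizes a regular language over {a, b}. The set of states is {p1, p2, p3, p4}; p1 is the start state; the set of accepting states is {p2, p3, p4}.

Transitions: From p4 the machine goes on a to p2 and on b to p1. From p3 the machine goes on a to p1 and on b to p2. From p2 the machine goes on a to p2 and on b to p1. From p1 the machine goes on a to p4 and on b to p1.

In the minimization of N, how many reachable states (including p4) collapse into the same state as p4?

States {p3} cannot be reached from the start state, so discard them.
Start with accepting vs non-accepting: {p2,p4} | {p1}.
Stable partition: {p2,p4} | {p1} — 2 equivalence classes.
State p4 belongs to the block {p2,p4}, which has 2 states.

2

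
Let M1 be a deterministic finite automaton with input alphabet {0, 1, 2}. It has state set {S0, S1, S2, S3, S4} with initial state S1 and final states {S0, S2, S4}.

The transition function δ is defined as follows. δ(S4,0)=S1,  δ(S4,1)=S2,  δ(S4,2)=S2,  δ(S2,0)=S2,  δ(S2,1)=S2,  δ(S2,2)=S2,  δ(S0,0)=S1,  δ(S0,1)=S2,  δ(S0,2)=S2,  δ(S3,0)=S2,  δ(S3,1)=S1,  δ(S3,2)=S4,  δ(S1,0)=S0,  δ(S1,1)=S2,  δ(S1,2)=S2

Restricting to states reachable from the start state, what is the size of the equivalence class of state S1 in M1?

First remove the unreachable states {S3,S4}; 3 states remain.
Start with accepting vs non-accepting: {S0,S2} | {S1}.
Split {S0,S2} by δ(·,0) → {S0} and {S2}.
The partition is now stable with 3 blocks: {S0} | {S1} | {S2}.
State S1 belongs to the block {S1}, which has 1 states.

1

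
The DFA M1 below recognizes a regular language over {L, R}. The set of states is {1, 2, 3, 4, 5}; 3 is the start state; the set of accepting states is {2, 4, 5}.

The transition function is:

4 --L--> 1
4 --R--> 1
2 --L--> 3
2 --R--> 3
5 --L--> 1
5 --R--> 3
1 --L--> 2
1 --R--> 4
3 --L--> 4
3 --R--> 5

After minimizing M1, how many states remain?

Start with accepting vs non-accepting: {2,4,5} | {1,3}.
Stable partition: {2,4,5} | {1,3} — 2 equivalence classes.

2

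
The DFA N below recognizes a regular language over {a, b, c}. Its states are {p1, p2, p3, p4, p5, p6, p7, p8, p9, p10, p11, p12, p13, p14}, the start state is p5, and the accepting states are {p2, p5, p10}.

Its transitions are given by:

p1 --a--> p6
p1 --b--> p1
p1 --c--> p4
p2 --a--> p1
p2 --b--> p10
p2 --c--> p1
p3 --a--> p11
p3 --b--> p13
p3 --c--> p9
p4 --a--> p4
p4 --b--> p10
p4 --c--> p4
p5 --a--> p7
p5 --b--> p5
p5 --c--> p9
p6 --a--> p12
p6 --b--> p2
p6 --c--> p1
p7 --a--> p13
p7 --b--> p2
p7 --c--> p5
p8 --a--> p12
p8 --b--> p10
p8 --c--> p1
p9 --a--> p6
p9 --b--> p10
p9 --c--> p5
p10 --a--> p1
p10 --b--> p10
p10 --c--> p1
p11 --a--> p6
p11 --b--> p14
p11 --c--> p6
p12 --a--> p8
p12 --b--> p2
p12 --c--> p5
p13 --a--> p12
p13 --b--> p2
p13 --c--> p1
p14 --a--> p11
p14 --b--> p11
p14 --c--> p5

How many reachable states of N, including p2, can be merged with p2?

2

States {p3,p11,p14} cannot be reached from the start state, so discard them.
Start with accepting vs non-accepting: {p2,p5,p10} | {p1,p4,p6,p7,p8,p9,p12,p13}.
On input b, block {p1,p4,p6,p7,p8,p9,p12,p13} splits into {p4,p6,p7,p8,p9,p12,p13} and {p1}.
Refine {p2,p5,p10} on symbol a: members go to different blocks, giving {p2,p10} and {p5}.
On input c, block {p4,p6,p7,p8,p9,p12,p13} splits into {p6,p8,p13} and {p7,p9,p12} and {p4}.
Stable partition: {p2,p10} | {p6,p8,p13} | {p1} | {p5} | {p7,p9,p12} | {p4} — 6 equivalence classes.
The equivalence class containing p2 is {p2,p10}, of size 2.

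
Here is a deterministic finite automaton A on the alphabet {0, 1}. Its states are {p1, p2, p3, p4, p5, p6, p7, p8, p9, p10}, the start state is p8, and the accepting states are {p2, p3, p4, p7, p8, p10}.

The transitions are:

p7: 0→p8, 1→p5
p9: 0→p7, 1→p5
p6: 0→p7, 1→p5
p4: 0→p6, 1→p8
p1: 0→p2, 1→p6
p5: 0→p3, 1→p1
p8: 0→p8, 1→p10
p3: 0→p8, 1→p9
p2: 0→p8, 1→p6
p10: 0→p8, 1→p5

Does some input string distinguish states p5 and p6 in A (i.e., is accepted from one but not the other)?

No

Reachable states from the start: {p1,p2,p3,p5,p6,p7,p8,p9,p10}. Unreachable: {p4} — drop them.
Start with accepting vs non-accepting: {p2,p3,p7,p8,p10} | {p1,p5,p6,p9}.
On input 1, block {p2,p3,p7,p8,p10} splits into {p2,p3,p7,p10} and {p8}.
The partition is now stable with 3 blocks: {p2,p3,p7,p10} | {p1,p5,p6,p9} | {p8}.
p5 and p6 lie in the same block of the stable partition, so they are equivalent — no string distinguishes them.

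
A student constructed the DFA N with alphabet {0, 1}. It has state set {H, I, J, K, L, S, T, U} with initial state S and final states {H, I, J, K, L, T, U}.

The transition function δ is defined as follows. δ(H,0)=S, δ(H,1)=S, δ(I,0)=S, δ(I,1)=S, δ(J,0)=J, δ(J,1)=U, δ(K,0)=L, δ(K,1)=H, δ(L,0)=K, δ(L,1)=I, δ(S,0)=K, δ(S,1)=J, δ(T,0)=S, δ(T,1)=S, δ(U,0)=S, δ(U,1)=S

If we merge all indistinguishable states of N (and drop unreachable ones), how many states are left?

3

First remove the unreachable states {T}; 7 states remain.
Initial partition by acceptance: {H,I,J,K,L,U} | {S}.
Refine {H,I,J,K,L,U} on symbol 0: members go to different blocks, giving {H,I,U} and {J,K,L}.
Stable partition: {H,I,U} | {S} | {J,K,L} — 3 equivalence classes.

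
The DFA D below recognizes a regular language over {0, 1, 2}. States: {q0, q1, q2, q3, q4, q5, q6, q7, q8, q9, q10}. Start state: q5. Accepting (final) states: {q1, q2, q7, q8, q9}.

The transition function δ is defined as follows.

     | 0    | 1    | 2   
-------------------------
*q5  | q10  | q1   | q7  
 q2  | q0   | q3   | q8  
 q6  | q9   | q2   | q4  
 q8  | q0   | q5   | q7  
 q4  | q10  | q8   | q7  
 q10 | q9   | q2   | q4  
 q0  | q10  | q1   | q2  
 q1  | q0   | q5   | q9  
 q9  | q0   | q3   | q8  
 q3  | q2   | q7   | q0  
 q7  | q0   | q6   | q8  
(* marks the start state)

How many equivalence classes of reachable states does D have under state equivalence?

Every state is reachable, so we keep all 11.
Start with accepting vs non-accepting: {q1,q2,q7,q8,q9} | {q0,q3,q4,q5,q6,q10}.
Split {q0,q3,q4,q5,q6,q10} by δ(·,0) → {q0,q4,q5} and {q3,q6,q10}.
Split {q1,q2,q7,q8,q9} by δ(·,1) → {q2,q7,q9} and {q1,q8}.
The partition is now stable with 4 blocks: {q2,q7,q9} | {q0,q4,q5} | {q3,q6,q10} | {q1,q8}.

4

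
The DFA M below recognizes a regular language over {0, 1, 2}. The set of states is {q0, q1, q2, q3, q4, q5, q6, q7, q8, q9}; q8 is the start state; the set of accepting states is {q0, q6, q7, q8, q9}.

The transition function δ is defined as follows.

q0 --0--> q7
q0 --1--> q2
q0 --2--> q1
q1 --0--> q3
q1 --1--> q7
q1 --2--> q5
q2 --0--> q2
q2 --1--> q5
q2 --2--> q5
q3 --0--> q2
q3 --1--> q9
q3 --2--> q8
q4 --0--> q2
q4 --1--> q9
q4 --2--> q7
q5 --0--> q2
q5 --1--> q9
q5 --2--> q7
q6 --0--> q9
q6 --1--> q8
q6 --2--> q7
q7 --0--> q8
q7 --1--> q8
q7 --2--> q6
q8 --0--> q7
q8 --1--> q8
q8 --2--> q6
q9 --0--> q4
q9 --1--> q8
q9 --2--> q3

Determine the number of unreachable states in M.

2

Starting at q8 and following transitions, the reachable set is {q2, q3, q4, q5, q6, q7, q8, q9}. That leaves q0, q1 unreachable — 2 in total.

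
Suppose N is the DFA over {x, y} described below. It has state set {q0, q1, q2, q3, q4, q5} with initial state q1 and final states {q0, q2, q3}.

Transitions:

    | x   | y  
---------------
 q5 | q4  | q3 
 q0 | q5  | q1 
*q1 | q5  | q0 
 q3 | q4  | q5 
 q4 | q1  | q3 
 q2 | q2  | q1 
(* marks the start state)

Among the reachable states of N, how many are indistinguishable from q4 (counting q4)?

3

States {q2} cannot be reached from the start state, so discard them.
P0 = {q0,q3} | {q1,q4,q5}.
The partition is now stable with 2 blocks: {q0,q3} | {q1,q4,q5}.
The equivalence class containing q4 is {q1,q4,q5}, of size 3.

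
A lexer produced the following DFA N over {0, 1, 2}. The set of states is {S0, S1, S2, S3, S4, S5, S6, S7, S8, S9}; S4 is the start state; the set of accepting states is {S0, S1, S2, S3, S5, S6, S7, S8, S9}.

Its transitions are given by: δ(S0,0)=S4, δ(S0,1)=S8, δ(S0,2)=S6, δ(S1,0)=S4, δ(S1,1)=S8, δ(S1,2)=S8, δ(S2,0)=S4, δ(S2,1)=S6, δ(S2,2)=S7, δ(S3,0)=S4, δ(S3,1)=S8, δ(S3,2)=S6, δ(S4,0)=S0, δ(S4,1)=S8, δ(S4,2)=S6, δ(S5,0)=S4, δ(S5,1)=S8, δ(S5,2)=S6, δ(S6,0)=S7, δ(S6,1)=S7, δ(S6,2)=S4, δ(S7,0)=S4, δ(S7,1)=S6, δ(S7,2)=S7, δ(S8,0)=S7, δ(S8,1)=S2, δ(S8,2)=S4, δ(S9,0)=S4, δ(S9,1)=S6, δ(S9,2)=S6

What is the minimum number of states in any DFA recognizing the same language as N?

Reachable states from the start: {S0,S2,S4,S6,S7,S8}. Unreachable: {S1,S3,S5,S9} — drop them.
P0 = {S0,S2,S6,S7,S8} | {S4}.
Refine {S0,S2,S6,S7,S8} on symbol 0: members go to different blocks, giving {S0,S2,S7} and {S6,S8}.
Refine {S0,S2,S7} on symbol 2: members go to different blocks, giving {S2,S7} and {S0}.
The partition is now stable with 4 blocks: {S2,S7} | {S4} | {S6,S8} | {S0}.

4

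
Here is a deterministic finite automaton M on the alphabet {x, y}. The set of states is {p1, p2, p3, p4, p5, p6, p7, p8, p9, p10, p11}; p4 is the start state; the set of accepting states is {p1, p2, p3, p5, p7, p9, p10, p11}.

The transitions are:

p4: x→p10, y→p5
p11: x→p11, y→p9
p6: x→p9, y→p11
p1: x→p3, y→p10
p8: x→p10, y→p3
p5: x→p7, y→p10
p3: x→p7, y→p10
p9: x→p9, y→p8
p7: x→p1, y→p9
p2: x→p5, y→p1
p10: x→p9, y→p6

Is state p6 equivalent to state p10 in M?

States {p2} cannot be reached from the start state, so discard them.
Initial partition by acceptance: {p1,p3,p5,p7,p9,p10,p11} | {p4,p6,p8}.
Refine {p1,p3,p5,p7,p9,p10,p11} on symbol y: members go to different blocks, giving {p1,p3,p5,p7,p11} and {p9,p10}.
Stable partition: {p1,p3,p5,p7,p11} | {p4,p6,p8} | {p9,p10} — 3 equivalence classes.
p6 and p10 end up in different blocks, so they are distinguishable. For instance, the string 'ε' is accepted from only p10.

No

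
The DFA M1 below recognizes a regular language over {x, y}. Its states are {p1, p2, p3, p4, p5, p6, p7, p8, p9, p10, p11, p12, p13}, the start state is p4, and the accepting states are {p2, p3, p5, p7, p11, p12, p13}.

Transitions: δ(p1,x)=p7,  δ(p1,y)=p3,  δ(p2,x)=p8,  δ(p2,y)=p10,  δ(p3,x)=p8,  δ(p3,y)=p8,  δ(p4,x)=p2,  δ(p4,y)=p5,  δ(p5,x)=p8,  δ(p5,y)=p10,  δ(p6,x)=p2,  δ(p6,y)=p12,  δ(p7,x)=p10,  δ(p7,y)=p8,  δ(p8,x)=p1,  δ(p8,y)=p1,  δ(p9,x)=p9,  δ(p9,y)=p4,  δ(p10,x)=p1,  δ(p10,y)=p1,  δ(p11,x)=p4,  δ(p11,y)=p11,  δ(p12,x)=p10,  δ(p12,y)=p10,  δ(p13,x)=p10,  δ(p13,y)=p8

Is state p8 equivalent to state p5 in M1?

No

Reachable states from the start: {p1,p2,p3,p4,p5,p7,p8,p10}. Unreachable: {p6,p9,p11,p12,p13} — drop them.
Start with accepting vs non-accepting: {p2,p3,p5,p7} | {p1,p4,p8,p10}.
Split {p1,p4,p8,p10} by δ(·,x) → {p1,p4} and {p8,p10}.
Stable partition: {p2,p3,p5,p7} | {p1,p4} | {p8,p10} — 3 equivalence classes.
p8 and p5 end up in different blocks, so they are distinguishable. For instance, the string 'ε' is accepted from only p5.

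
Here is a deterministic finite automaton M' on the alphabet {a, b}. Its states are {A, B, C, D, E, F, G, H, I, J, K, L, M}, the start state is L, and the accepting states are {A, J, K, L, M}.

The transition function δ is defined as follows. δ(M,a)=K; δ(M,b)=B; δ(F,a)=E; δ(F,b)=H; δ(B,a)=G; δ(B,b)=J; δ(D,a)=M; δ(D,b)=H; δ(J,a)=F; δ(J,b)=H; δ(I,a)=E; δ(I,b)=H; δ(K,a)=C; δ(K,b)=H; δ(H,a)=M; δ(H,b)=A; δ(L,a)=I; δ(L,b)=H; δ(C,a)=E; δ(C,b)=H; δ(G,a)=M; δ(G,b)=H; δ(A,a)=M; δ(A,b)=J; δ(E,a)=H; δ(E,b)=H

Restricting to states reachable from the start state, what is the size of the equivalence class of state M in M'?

1

States {D} cannot be reached from the start state, so discard them.
P0 = {A,J,K,L,M} | {B,C,E,F,G,H,I}.
Split {A,J,K,L,M} by δ(·,a) → {J,K,L} and {A,M}.
Split {B,C,E,F,G,H,I} by δ(·,a) → {B,C,E,F,I} and {G,H}.
Split {B,C,E,F,I} by δ(·,a) → {C,F,I} and {B,E}.
Split {A,M} by δ(·,a) → {A} and {M}.
On input b, block {G,H} splits into {G} and {H}.
Refine {B,E} on symbol a: members go to different blocks, giving {B} and {E}.
Stable partition: {J,K,L} | {C,F,I} | {A} | {G} | {B} | {M} | {H} | {E} — 8 equivalence classes.
The equivalence class containing M is {M}, of size 1.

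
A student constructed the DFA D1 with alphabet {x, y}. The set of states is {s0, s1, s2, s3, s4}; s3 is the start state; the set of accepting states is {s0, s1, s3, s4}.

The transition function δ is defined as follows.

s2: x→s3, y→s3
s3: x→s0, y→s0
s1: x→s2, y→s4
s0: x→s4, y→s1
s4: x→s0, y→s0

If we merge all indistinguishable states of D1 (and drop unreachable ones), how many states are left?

4

Every state is reachable, so we keep all 5.
Start with accepting vs non-accepting: {s0,s1,s3,s4} | {s2}.
Refine {s0,s1,s3,s4} on symbol x: members go to different blocks, giving {s0,s3,s4} and {s1}.
Refine {s0,s3,s4} on symbol y: members go to different blocks, giving {s3,s4} and {s0}.
Stable partition: {s3,s4} | {s2} | {s1} | {s0} — 4 equivalence classes.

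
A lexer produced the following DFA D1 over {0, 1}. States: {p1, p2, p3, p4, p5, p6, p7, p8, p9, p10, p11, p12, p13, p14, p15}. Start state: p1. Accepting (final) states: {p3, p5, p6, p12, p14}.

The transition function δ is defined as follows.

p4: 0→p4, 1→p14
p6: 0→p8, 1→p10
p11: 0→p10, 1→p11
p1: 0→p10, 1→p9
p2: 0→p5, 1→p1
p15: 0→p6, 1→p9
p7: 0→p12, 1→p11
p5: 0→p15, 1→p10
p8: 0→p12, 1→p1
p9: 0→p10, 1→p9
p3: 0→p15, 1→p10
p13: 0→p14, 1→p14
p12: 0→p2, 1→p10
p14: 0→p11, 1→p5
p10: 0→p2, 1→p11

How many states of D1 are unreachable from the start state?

5

Starting at p1 and following transitions, the reachable set is {p1, p2, p5, p6, p8, p9, p10, p11, p12, p15}. That leaves p3, p4, p7, p13, p14 unreachable — 5 in total.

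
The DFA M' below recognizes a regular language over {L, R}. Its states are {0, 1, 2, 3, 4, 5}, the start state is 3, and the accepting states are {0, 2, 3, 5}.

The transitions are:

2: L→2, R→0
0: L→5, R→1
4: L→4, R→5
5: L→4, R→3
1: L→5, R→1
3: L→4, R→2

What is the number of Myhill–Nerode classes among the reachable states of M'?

All states are reachable from the start state.
Start with accepting vs non-accepting: {0,2,3,5} | {1,4}.
On input L, block {0,2,3,5} splits into {0,2} and {3,5}.
Split {0,2} by δ(·,L) → {0} and {2}.
On input L, block {1,4} splits into {1} and {4}.
On input R, block {3,5} splits into {3} and {5}.
Stable partition: {0} | {1} | {3} | {2} | {4} | {5} — 6 equivalence classes.

6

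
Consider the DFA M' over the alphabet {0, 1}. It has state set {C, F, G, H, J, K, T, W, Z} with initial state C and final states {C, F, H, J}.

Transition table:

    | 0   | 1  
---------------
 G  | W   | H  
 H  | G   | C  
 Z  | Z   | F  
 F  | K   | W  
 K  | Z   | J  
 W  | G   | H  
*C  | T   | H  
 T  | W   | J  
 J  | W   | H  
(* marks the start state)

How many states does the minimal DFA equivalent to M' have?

2

First remove the unreachable states {F,K,Z}; 6 states remain.
Initial partition by acceptance: {C,H,J} | {G,T,W}.
Stable partition: {C,H,J} | {G,T,W} — 2 equivalence classes.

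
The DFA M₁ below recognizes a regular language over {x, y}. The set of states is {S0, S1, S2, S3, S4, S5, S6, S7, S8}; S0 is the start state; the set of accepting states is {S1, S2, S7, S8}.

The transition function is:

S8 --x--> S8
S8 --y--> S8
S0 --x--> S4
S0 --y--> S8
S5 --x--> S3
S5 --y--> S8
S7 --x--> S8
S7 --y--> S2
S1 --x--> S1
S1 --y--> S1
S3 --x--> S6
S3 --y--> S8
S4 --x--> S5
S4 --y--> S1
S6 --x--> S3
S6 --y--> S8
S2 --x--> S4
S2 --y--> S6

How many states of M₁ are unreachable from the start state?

2

BFS from S0 reaches {S0, S1, S3, S4, S5, S6, S8}; the 2 state(s) S2, S7 are never visited.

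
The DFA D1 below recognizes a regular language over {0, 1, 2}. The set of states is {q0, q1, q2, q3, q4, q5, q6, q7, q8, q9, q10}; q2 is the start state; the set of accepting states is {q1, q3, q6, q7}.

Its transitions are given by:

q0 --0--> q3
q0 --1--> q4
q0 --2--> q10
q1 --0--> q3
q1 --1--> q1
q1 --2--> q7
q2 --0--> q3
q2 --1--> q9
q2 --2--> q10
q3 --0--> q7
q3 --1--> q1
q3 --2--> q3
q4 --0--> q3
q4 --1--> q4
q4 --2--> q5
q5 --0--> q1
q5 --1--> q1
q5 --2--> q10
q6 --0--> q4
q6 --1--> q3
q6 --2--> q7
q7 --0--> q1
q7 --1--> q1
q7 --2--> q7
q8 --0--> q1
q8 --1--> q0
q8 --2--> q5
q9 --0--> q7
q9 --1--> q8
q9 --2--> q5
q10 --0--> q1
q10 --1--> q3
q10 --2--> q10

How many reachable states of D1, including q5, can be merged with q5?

First remove the unreachable states {q6}; 10 states remain.
Initial partition by acceptance: {q1,q3,q7} | {q0,q2,q4,q5,q8,q9,q10}.
Split {q0,q2,q4,q5,q8,q9,q10} by δ(·,1) → {q0,q2,q4,q8,q9} and {q5,q10}.
The partition is now stable with 3 blocks: {q1,q3,q7} | {q0,q2,q4,q8,q9} | {q5,q10}.
The equivalence class containing q5 is {q5,q10}, of size 2.

2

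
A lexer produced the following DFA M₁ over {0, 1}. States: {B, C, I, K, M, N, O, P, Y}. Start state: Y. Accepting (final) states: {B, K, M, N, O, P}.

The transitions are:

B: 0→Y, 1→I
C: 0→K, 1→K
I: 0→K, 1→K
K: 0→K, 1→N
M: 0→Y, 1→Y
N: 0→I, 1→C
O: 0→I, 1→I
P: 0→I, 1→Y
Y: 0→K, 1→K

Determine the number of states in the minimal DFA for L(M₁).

3

States {B,M,O,P} cannot be reached from the start state, so discard them.
Initial partition by acceptance: {K,N} | {C,I,Y}.
Split {K,N} by δ(·,0) → {N} and {K}.
The partition is now stable with 3 blocks: {N} | {C,I,Y} | {K}.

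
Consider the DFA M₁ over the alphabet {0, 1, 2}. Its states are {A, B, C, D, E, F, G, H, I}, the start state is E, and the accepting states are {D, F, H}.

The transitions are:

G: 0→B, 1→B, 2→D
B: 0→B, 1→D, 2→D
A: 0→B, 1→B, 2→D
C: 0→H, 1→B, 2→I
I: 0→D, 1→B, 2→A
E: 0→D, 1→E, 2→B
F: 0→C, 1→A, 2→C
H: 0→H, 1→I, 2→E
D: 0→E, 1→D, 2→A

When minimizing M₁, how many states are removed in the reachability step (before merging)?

5

No path from E leads to C, F, G, H, I; the other 4 states are all reachable.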